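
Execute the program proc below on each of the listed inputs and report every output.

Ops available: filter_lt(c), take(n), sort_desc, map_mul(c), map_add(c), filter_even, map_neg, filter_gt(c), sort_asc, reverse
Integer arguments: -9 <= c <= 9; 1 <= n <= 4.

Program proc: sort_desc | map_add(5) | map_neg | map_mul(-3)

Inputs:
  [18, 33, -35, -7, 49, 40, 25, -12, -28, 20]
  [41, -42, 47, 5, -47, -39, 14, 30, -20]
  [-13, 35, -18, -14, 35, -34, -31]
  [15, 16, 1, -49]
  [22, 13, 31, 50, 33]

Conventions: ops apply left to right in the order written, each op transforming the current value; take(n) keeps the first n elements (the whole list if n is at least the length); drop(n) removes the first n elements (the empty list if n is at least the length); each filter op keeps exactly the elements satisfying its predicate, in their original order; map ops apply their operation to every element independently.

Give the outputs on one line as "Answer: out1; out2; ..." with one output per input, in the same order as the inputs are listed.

[162, 135, 114, 90, 75, 69, -6, -21, -69, -90]; [156, 138, 105, 57, 30, -45, -102, -111, -126]; [120, 120, -24, -27, -39, -78, -87]; [63, 60, 18, -132]; [165, 114, 108, 81, 54]

Execution, op by op:
  [18, 33, -35, -7, 49, 40, 25, -12, -28, 20] -> [49, 40, 33, 25, 20, 18, -7, -12, -28, -35] -> [54, 45, 38, 30, 25, 23, -2, -7, -23, -30] -> [-54, -45, -38, -30, -25, -23, 2, 7, 23, 30] -> [162, 135, 114, 90, 75, 69, -6, -21, -69, -90]
  [41, -42, 47, 5, -47, -39, 14, 30, -20] -> [47, 41, 30, 14, 5, -20, -39, -42, -47] -> [52, 46, 35, 19, 10, -15, -34, -37, -42] -> [-52, -46, -35, -19, -10, 15, 34, 37, 42] -> [156, 138, 105, 57, 30, -45, -102, -111, -126]
  [-13, 35, -18, -14, 35, -34, -31] -> [35, 35, -13, -14, -18, -31, -34] -> [40, 40, -8, -9, -13, -26, -29] -> [-40, -40, 8, 9, 13, 26, 29] -> [120, 120, -24, -27, -39, -78, -87]
  [15, 16, 1, -49] -> [16, 15, 1, -49] -> [21, 20, 6, -44] -> [-21, -20, -6, 44] -> [63, 60, 18, -132]
  [22, 13, 31, 50, 33] -> [50, 33, 31, 22, 13] -> [55, 38, 36, 27, 18] -> [-55, -38, -36, -27, -18] -> [165, 114, 108, 81, 54]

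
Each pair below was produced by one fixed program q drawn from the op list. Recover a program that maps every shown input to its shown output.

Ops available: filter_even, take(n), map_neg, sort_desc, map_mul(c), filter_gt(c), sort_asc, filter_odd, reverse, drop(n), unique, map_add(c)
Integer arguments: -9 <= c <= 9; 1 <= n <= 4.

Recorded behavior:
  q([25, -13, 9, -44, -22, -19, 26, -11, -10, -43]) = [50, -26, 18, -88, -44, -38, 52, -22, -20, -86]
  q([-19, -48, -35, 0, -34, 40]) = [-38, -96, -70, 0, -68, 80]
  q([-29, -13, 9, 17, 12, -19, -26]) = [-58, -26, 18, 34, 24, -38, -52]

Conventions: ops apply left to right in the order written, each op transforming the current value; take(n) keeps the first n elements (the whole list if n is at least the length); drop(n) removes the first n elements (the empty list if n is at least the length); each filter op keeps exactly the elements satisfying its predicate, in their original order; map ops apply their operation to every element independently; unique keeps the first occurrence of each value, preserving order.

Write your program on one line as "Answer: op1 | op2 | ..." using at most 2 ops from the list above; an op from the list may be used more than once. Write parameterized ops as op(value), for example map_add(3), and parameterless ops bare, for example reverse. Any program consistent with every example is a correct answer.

map_mul(-2) | map_neg

Check, running the answer program on each example:
  [25, -13, 9, -44, -22, -19, 26, -11, -10, -43] -> [-50, 26, -18, 88, 44, 38, -52, 22, 20, 86] -> [50, -26, 18, -88, -44, -38, 52, -22, -20, -86]
  [-19, -48, -35, 0, -34, 40] -> [38, 96, 70, 0, 68, -80] -> [-38, -96, -70, 0, -68, 80]
  [-29, -13, 9, 17, 12, -19, -26] -> [58, 26, -18, -34, -24, 38, 52] -> [-58, -26, 18, 34, 24, -38, -52]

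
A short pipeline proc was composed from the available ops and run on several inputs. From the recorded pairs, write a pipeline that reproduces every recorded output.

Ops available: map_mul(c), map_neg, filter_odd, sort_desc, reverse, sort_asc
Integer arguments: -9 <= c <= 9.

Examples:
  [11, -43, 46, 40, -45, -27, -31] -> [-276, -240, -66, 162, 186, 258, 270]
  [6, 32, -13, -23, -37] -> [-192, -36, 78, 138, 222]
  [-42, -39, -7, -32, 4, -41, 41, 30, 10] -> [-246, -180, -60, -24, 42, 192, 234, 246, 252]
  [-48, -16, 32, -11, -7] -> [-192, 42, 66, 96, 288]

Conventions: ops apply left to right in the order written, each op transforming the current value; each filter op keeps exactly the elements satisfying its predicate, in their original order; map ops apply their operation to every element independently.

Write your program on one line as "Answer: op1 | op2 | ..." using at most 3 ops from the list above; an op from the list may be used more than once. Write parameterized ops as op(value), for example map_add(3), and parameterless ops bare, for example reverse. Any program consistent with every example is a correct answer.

map_mul(-6) | sort_asc

Check, running the answer program on each example:
  [11, -43, 46, 40, -45, -27, -31] -> [-66, 258, -276, -240, 270, 162, 186] -> [-276, -240, -66, 162, 186, 258, 270]
  [6, 32, -13, -23, -37] -> [-36, -192, 78, 138, 222] -> [-192, -36, 78, 138, 222]
  [-42, -39, -7, -32, 4, -41, 41, 30, 10] -> [252, 234, 42, 192, -24, 246, -246, -180, -60] -> [-246, -180, -60, -24, 42, 192, 234, 246, 252]
  [-48, -16, 32, -11, -7] -> [288, 96, -192, 66, 42] -> [-192, 42, 66, 96, 288]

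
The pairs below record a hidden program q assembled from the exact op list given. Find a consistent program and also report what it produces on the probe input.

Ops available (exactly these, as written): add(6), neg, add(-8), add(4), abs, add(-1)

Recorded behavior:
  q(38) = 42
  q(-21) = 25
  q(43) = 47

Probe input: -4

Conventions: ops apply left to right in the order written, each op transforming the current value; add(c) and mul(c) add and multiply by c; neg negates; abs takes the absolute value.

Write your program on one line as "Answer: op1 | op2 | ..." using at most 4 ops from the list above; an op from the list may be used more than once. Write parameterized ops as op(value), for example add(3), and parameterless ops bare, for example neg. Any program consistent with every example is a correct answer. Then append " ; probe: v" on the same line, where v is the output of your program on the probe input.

neg | abs | add(4) ; probe: 8

Check, running the answer program on each example:
  38 -> -38 -> 38 -> 42
  -21 -> 21 -> 21 -> 25
  43 -> -43 -> 43 -> 47
  probe: -4 -> 4 -> 4 -> 8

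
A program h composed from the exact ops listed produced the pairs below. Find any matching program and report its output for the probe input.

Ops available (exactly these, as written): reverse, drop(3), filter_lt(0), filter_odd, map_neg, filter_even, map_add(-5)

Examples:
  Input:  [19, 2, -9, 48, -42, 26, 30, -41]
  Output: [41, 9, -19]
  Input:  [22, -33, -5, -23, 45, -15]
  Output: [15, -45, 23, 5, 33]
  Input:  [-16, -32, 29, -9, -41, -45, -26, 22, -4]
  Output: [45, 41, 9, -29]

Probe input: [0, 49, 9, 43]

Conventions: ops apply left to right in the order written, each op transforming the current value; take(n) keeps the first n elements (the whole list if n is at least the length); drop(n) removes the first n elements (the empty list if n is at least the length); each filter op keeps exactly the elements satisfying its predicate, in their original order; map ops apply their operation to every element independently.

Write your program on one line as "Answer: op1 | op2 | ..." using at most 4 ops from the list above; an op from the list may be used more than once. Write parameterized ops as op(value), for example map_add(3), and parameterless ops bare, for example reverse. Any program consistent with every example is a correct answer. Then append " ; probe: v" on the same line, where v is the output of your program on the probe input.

reverse | filter_odd | map_neg ; probe: [-43, -9, -49]

Check, running the answer program on each example:
  [19, 2, -9, 48, -42, 26, 30, -41] -> [-41, 30, 26, -42, 48, -9, 2, 19] -> [-41, -9, 19] -> [41, 9, -19]
  [22, -33, -5, -23, 45, -15] -> [-15, 45, -23, -5, -33, 22] -> [-15, 45, -23, -5, -33] -> [15, -45, 23, 5, 33]
  [-16, -32, 29, -9, -41, -45, -26, 22, -4] -> [-4, 22, -26, -45, -41, -9, 29, -32, -16] -> [-45, -41, -9, 29] -> [45, 41, 9, -29]
  probe: [0, 49, 9, 43] -> [43, 9, 49, 0] -> [43, 9, 49] -> [-43, -9, -49]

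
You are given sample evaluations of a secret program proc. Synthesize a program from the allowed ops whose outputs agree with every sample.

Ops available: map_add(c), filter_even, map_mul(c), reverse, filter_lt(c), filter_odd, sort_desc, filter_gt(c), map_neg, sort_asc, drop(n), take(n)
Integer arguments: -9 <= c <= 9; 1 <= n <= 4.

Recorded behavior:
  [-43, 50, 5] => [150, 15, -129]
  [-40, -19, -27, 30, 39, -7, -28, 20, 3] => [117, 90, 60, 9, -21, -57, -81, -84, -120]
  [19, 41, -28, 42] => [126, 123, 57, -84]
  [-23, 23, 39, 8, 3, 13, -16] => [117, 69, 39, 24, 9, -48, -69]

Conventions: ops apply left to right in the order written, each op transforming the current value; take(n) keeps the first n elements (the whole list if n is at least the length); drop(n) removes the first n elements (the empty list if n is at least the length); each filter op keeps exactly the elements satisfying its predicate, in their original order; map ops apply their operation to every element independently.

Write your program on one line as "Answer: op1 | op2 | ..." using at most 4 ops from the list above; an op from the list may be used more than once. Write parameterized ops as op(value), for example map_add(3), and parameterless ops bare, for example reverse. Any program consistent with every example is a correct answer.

sort_asc | map_mul(3) | reverse

Check, running the answer program on each example:
  [-43, 50, 5] -> [-43, 5, 50] -> [-129, 15, 150] -> [150, 15, -129]
  [-40, -19, -27, 30, 39, -7, -28, 20, 3] -> [-40, -28, -27, -19, -7, 3, 20, 30, 39] -> [-120, -84, -81, -57, -21, 9, 60, 90, 117] -> [117, 90, 60, 9, -21, -57, -81, -84, -120]
  [19, 41, -28, 42] -> [-28, 19, 41, 42] -> [-84, 57, 123, 126] -> [126, 123, 57, -84]
  [-23, 23, 39, 8, 3, 13, -16] -> [-23, -16, 3, 8, 13, 23, 39] -> [-69, -48, 9, 24, 39, 69, 117] -> [117, 69, 39, 24, 9, -48, -69]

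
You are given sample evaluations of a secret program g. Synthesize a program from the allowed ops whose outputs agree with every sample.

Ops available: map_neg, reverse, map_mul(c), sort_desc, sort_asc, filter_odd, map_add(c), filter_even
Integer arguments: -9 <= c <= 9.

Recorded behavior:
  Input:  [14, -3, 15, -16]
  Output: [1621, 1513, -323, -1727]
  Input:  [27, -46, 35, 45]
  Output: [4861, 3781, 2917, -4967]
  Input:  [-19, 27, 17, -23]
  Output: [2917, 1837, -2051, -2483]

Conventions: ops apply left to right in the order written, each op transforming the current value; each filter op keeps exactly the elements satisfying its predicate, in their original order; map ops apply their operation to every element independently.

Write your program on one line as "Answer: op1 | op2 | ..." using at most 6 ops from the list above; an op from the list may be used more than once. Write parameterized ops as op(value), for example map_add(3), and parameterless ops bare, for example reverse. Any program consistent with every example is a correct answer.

map_mul(-2) | map_mul(3) | map_mul(-9) | map_mul(2) | sort_desc | map_add(1)

Check, running the answer program on each example:
  [14, -3, 15, -16] -> [-28, 6, -30, 32] -> [-84, 18, -90, 96] -> [756, -162, 810, -864] -> [1512, -324, 1620, -1728] -> [1620, 1512, -324, -1728] -> [1621, 1513, -323, -1727]
  [27, -46, 35, 45] -> [-54, 92, -70, -90] -> [-162, 276, -210, -270] -> [1458, -2484, 1890, 2430] -> [2916, -4968, 3780, 4860] -> [4860, 3780, 2916, -4968] -> [4861, 3781, 2917, -4967]
  [-19, 27, 17, -23] -> [38, -54, -34, 46] -> [114, -162, -102, 138] -> [-1026, 1458, 918, -1242] -> [-2052, 2916, 1836, -2484] -> [2916, 1836, -2052, -2484] -> [2917, 1837, -2051, -2483]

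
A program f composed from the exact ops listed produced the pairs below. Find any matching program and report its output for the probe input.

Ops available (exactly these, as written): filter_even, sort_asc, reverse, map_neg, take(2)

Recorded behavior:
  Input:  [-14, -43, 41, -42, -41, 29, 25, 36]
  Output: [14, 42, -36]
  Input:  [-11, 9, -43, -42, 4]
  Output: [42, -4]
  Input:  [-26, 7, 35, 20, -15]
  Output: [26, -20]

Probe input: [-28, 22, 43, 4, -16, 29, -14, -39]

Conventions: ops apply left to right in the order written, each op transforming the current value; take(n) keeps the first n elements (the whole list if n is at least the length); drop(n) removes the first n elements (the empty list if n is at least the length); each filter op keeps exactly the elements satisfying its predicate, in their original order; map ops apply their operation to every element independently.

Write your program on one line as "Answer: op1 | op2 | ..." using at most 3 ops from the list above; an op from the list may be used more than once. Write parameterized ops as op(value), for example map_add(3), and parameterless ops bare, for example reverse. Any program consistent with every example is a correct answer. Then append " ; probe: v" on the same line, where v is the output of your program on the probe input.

filter_even | map_neg ; probe: [28, -22, -4, 16, 14]

Check, running the answer program on each example:
  [-14, -43, 41, -42, -41, 29, 25, 36] -> [-14, -42, 36] -> [14, 42, -36]
  [-11, 9, -43, -42, 4] -> [-42, 4] -> [42, -4]
  [-26, 7, 35, 20, -15] -> [-26, 20] -> [26, -20]
  probe: [-28, 22, 43, 4, -16, 29, -14, -39] -> [-28, 22, 4, -16, -14] -> [28, -22, -4, 16, 14]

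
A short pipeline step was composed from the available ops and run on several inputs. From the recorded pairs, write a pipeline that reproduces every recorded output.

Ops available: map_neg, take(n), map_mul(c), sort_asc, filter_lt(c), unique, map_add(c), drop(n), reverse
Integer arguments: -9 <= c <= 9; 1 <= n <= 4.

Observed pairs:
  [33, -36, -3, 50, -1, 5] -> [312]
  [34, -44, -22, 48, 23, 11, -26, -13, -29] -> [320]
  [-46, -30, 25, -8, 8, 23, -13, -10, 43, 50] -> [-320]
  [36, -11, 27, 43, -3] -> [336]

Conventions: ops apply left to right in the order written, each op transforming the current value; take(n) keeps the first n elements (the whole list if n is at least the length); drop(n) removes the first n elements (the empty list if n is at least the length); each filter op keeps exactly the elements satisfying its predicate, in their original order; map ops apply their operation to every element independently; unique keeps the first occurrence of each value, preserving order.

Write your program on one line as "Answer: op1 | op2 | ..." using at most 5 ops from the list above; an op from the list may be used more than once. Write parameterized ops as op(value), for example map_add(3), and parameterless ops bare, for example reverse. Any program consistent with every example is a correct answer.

map_add(6) | map_neg | take(1) | map_mul(-8)

Check, running the answer program on each example:
  [33, -36, -3, 50, -1, 5] -> [39, -30, 3, 56, 5, 11] -> [-39, 30, -3, -56, -5, -11] -> [-39] -> [312]
  [34, -44, -22, 48, 23, 11, -26, -13, -29] -> [40, -38, -16, 54, 29, 17, -20, -7, -23] -> [-40, 38, 16, -54, -29, -17, 20, 7, 23] -> [-40] -> [320]
  [-46, -30, 25, -8, 8, 23, -13, -10, 43, 50] -> [-40, -24, 31, -2, 14, 29, -7, -4, 49, 56] -> [40, 24, -31, 2, -14, -29, 7, 4, -49, -56] -> [40] -> [-320]
  [36, -11, 27, 43, -3] -> [42, -5, 33, 49, 3] -> [-42, 5, -33, -49, -3] -> [-42] -> [336]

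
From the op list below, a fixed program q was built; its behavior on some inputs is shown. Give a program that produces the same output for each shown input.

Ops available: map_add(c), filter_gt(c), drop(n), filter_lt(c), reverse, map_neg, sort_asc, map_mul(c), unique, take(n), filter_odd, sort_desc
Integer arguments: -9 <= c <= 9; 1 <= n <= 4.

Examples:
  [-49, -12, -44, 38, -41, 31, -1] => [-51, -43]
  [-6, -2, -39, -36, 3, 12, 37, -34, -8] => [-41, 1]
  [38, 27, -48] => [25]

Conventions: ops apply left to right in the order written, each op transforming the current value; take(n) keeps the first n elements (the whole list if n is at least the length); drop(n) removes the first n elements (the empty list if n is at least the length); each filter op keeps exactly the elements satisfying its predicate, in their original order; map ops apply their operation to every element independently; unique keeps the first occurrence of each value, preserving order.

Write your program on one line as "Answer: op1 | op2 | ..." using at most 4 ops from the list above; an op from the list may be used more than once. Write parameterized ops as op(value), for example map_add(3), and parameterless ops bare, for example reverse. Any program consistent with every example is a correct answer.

filter_odd | map_add(-3) | take(2) | map_add(1)

Check, running the answer program on each example:
  [-49, -12, -44, 38, -41, 31, -1] -> [-49, -41, 31, -1] -> [-52, -44, 28, -4] -> [-52, -44] -> [-51, -43]
  [-6, -2, -39, -36, 3, 12, 37, -34, -8] -> [-39, 3, 37] -> [-42, 0, 34] -> [-42, 0] -> [-41, 1]
  [38, 27, -48] -> [27] -> [24] -> [24] -> [25]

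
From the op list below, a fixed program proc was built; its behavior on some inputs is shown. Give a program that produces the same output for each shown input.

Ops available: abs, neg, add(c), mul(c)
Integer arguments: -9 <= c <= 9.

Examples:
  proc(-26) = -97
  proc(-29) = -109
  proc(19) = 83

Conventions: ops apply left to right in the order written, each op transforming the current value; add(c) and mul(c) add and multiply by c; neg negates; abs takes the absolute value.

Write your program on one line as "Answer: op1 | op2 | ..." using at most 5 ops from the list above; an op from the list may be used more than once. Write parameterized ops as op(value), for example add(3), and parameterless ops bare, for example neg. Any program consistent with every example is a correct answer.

mul(-2) | mul(2) | neg | add(7)

Check, running the answer program on each example:
  -26 -> 52 -> 104 -> -104 -> -97
  -29 -> 58 -> 116 -> -116 -> -109
  19 -> -38 -> -76 -> 76 -> 83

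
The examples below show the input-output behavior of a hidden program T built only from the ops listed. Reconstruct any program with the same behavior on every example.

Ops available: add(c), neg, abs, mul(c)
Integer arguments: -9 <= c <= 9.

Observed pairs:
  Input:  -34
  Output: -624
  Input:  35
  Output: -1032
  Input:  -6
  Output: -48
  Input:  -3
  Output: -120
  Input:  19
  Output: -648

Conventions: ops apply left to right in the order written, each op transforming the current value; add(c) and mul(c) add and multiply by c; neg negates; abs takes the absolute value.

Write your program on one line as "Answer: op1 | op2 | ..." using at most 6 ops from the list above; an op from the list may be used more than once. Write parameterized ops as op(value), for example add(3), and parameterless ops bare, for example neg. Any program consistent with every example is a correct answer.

add(8) | abs | mul(8) | neg | mul(3)

Check, running the answer program on each example:
  -34 -> -26 -> 26 -> 208 -> -208 -> -624
  35 -> 43 -> 43 -> 344 -> -344 -> -1032
  -6 -> 2 -> 2 -> 16 -> -16 -> -48
  -3 -> 5 -> 5 -> 40 -> -40 -> -120
  19 -> 27 -> 27 -> 216 -> -216 -> -648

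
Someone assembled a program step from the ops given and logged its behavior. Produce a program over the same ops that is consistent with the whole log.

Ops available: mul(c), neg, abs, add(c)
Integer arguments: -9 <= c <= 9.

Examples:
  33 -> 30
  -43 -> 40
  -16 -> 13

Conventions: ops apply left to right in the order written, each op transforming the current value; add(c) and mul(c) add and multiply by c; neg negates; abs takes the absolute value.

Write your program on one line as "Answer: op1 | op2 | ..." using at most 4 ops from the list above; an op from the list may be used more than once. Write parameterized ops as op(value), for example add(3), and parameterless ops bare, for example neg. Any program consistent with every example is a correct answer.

abs | add(5) | add(-8)

Check, running the answer program on each example:
  33 -> 33 -> 38 -> 30
  -43 -> 43 -> 48 -> 40
  -16 -> 16 -> 21 -> 13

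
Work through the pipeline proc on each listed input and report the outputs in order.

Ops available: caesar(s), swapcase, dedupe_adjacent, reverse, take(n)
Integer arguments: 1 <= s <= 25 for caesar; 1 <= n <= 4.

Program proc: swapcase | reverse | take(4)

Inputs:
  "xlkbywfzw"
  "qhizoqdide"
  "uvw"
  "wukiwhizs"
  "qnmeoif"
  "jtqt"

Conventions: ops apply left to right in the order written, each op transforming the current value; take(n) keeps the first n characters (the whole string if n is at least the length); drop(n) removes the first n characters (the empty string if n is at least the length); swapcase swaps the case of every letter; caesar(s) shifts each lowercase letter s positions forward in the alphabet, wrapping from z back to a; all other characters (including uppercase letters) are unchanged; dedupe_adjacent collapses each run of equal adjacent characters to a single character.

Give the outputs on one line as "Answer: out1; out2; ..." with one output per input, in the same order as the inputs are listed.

"WZFW"; "EDID"; "WVU"; "SZIH"; "FIOE"; "TQTJ"

Execution, op by op:
  "xlkbywfzw" -> "XLKBYWFZW" -> "WZFWYBKLX" -> "WZFW"
  "qhizoqdide" -> "QHIZOQDIDE" -> "EDIDQOZIHQ" -> "EDID"
  "uvw" -> "UVW" -> "WVU" -> "WVU"
  "wukiwhizs" -> "WUKIWHIZS" -> "SZIHWIKUW" -> "SZIH"
  "qnmeoif" -> "QNMEOIF" -> "FIOEMNQ" -> "FIOE"
  "jtqt" -> "JTQT" -> "TQTJ" -> "TQTJ"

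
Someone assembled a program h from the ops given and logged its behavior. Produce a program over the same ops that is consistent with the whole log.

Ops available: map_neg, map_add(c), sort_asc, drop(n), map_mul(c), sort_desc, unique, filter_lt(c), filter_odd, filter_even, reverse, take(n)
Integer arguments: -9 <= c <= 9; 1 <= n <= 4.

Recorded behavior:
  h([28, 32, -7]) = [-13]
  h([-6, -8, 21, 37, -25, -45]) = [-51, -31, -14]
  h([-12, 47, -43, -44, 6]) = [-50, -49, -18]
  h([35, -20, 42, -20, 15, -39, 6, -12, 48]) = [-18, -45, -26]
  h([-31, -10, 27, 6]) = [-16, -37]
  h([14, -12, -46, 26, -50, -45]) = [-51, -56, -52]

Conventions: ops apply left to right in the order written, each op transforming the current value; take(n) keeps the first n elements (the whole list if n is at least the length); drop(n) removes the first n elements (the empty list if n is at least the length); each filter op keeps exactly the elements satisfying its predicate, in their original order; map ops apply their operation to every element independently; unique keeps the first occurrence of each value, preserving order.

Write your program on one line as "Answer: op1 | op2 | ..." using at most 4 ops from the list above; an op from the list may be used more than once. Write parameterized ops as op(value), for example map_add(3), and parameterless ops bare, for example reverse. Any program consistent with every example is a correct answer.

reverse | filter_lt(-1) | take(3) | map_add(-6)

Check, running the answer program on each example:
  [28, 32, -7] -> [-7, 32, 28] -> [-7] -> [-7] -> [-13]
  [-6, -8, 21, 37, -25, -45] -> [-45, -25, 37, 21, -8, -6] -> [-45, -25, -8, -6] -> [-45, -25, -8] -> [-51, -31, -14]
  [-12, 47, -43, -44, 6] -> [6, -44, -43, 47, -12] -> [-44, -43, -12] -> [-44, -43, -12] -> [-50, -49, -18]
  [35, -20, 42, -20, 15, -39, 6, -12, 48] -> [48, -12, 6, -39, 15, -20, 42, -20, 35] -> [-12, -39, -20, -20] -> [-12, -39, -20] -> [-18, -45, -26]
  [-31, -10, 27, 6] -> [6, 27, -10, -31] -> [-10, -31] -> [-10, -31] -> [-16, -37]
  [14, -12, -46, 26, -50, -45] -> [-45, -50, 26, -46, -12, 14] -> [-45, -50, -46, -12] -> [-45, -50, -46] -> [-51, -56, -52]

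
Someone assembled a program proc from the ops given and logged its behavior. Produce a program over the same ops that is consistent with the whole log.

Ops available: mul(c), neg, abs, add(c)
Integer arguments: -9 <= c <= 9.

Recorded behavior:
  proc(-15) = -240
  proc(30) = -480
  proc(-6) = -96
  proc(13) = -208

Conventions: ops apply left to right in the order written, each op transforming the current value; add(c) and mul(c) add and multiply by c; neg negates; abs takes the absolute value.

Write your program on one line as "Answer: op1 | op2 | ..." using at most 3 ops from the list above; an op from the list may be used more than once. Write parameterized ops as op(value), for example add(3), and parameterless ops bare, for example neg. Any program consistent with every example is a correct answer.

mul(-4) | abs | mul(-4)

Check, running the answer program on each example:
  -15 -> 60 -> 60 -> -240
  30 -> -120 -> 120 -> -480
  -6 -> 24 -> 24 -> -96
  13 -> -52 -> 52 -> -208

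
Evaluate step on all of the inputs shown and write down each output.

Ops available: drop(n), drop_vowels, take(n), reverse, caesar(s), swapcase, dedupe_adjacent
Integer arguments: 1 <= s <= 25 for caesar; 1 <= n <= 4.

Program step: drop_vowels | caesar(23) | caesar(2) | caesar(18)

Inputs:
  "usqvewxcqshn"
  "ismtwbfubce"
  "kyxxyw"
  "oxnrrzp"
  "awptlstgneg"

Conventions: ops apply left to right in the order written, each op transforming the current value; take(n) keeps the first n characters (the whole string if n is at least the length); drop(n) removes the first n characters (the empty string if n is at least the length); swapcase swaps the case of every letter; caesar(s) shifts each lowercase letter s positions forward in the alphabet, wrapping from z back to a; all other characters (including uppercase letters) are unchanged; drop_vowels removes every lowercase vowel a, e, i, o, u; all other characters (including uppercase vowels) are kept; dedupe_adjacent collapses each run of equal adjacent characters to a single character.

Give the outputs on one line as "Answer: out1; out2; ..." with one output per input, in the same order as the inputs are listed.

"jhmnothjye"; "jdknswst"; "bpoopn"; "oeiiqg"; "ngkcjkxex"

Execution, op by op:
  "usqvewxcqshn" -> "sqvwxcqshn" -> "pnstuznpek" -> "rpuvwbprgm" -> "jhmnothjye"
  "ismtwbfubce" -> "smtwbfbc" -> "pjqtycyz" -> "rlsvaeab" -> "jdknswst"
  "kyxxyw" -> "kyxxyw" -> "hvuuvt" -> "jxwwxv" -> "bpoopn"
  "oxnrrzp" -> "xnrrzp" -> "ukoowm" -> "wmqqyo" -> "oeiiqg"
  "awptlstgneg" -> "wptlstgng" -> "tmqipqdkd" -> "voskrsfmf" -> "ngkcjkxex"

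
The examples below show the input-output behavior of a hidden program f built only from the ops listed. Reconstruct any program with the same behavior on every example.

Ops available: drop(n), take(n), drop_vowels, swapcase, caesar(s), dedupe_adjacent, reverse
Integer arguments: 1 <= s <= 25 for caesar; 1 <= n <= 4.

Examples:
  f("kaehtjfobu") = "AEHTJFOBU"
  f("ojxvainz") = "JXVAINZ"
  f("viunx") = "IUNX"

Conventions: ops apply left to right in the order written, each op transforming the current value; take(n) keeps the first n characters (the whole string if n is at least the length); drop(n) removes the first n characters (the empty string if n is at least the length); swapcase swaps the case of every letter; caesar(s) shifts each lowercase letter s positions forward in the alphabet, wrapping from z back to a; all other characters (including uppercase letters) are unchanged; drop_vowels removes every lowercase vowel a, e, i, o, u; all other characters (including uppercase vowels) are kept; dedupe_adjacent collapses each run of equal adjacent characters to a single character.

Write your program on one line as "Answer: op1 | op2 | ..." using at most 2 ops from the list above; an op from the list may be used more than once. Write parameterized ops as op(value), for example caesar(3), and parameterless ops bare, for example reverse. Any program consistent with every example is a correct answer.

drop(1) | swapcase

Check, running the answer program on each example:
  "kaehtjfobu" -> "aehtjfobu" -> "AEHTJFOBU"
  "ojxvainz" -> "jxvainz" -> "JXVAINZ"
  "viunx" -> "iunx" -> "IUNX"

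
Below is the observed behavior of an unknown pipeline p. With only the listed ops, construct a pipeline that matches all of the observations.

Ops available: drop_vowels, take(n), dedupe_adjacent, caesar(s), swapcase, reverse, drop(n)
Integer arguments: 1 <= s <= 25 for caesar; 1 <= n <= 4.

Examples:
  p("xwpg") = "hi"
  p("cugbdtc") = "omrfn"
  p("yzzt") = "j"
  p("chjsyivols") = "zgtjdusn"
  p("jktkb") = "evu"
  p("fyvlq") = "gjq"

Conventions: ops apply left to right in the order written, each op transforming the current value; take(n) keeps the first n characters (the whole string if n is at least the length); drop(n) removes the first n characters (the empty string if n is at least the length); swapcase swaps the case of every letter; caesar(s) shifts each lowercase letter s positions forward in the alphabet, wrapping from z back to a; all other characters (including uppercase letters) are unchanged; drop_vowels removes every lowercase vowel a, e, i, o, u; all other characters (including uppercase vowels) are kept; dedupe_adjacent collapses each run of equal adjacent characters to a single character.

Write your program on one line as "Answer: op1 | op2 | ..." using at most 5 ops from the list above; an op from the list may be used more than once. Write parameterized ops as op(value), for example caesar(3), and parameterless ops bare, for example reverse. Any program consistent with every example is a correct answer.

reverse | dedupe_adjacent | drop(2) | caesar(13) | caesar(24)

Check, running the answer program on each example:
  "xwpg" -> "gpwx" -> "gpwx" -> "wx" -> "jk" -> "hi"
  "cugbdtc" -> "ctdbguc" -> "ctdbguc" -> "dbguc" -> "qothp" -> "omrfn"
  "yzzt" -> "tzzy" -> "tzy" -> "y" -> "l" -> "j"
  "chjsyivols" -> "sloviysjhc" -> "sloviysjhc" -> "oviysjhc" -> "bivlfwup" -> "zgtjdusn"
  "jktkb" -> "bktkj" -> "bktkj" -> "tkj" -> "gxw" -> "evu"
  "fyvlq" -> "qlvyf" -> "qlvyf" -> "vyf" -> "ils" -> "gjq"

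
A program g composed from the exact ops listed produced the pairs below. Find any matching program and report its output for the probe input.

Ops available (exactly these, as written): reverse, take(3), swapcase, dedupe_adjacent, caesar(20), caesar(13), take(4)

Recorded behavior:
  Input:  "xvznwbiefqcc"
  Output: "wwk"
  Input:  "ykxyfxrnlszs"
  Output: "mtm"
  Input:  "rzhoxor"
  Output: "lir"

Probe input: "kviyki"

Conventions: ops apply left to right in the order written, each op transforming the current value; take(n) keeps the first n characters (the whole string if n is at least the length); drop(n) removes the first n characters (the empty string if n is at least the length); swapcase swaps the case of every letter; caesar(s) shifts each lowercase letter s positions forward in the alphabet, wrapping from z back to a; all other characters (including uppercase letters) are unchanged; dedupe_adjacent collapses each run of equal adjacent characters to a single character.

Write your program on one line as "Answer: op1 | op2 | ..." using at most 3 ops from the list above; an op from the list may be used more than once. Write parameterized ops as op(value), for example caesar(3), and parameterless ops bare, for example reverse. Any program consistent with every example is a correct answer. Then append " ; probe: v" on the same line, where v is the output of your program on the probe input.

caesar(20) | reverse | take(3) ; probe: "ces"

Check, running the answer program on each example:
  "xvznwbiefqcc" -> "rpthqvcyzkww" -> "wwkzycvqhtpr" -> "wwk"
  "ykxyfxrnlszs" -> "serszrlhfmtm" -> "mtmfhlrzsres" -> "mtm"
  "rzhoxor" -> "ltbiril" -> "liribtl" -> "lir"
  probe: "kviyki" -> "epcsec" -> "cescpe" -> "ces"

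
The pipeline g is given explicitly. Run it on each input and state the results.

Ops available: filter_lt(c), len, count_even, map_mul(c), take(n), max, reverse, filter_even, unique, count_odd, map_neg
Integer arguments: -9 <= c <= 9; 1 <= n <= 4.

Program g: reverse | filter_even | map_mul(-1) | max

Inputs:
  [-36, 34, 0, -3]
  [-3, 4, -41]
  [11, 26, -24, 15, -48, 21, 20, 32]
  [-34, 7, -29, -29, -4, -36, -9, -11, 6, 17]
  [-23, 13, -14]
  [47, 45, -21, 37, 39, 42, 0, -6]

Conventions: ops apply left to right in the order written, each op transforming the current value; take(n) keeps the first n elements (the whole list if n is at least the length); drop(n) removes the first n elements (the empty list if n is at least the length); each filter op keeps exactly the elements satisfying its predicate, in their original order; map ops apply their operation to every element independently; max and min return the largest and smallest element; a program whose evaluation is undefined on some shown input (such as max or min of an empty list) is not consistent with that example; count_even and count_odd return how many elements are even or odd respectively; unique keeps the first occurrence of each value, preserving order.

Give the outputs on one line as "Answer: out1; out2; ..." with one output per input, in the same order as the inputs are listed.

Execution, op by op:
  [-36, 34, 0, -3] -> [-3, 0, 34, -36] -> [0, 34, -36] -> [0, -34, 36] -> 36
  [-3, 4, -41] -> [-41, 4, -3] -> [4] -> [-4] -> -4
  [11, 26, -24, 15, -48, 21, 20, 32] -> [32, 20, 21, -48, 15, -24, 26, 11] -> [32, 20, -48, -24, 26] -> [-32, -20, 48, 24, -26] -> 48
  [-34, 7, -29, -29, -4, -36, -9, -11, 6, 17] -> [17, 6, -11, -9, -36, -4, -29, -29, 7, -34] -> [6, -36, -4, -34] -> [-6, 36, 4, 34] -> 36
  [-23, 13, -14] -> [-14, 13, -23] -> [-14] -> [14] -> 14
  [47, 45, -21, 37, 39, 42, 0, -6] -> [-6, 0, 42, 39, 37, -21, 45, 47] -> [-6, 0, 42] -> [6, 0, -42] -> 6

36; -4; 48; 36; 14; 6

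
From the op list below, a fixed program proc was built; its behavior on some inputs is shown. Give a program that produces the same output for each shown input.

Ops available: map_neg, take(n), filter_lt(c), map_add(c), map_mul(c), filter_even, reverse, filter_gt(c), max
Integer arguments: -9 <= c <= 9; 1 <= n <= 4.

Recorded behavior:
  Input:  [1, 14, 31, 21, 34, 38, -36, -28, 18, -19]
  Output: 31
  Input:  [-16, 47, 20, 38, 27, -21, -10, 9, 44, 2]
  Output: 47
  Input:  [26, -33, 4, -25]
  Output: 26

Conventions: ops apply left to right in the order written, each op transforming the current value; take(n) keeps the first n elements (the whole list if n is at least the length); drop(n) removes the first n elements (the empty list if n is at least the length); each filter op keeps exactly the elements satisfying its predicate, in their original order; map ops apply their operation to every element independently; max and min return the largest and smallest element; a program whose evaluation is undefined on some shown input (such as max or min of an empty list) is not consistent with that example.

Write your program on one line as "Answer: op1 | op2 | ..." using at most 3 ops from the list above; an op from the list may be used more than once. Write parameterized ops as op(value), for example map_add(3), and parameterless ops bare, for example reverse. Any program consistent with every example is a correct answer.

take(4) | max

Check, running the answer program on each example:
  [1, 14, 31, 21, 34, 38, -36, -28, 18, -19] -> [1, 14, 31, 21] -> 31
  [-16, 47, 20, 38, 27, -21, -10, 9, 44, 2] -> [-16, 47, 20, 38] -> 47
  [26, -33, 4, -25] -> [26, -33, 4, -25] -> 26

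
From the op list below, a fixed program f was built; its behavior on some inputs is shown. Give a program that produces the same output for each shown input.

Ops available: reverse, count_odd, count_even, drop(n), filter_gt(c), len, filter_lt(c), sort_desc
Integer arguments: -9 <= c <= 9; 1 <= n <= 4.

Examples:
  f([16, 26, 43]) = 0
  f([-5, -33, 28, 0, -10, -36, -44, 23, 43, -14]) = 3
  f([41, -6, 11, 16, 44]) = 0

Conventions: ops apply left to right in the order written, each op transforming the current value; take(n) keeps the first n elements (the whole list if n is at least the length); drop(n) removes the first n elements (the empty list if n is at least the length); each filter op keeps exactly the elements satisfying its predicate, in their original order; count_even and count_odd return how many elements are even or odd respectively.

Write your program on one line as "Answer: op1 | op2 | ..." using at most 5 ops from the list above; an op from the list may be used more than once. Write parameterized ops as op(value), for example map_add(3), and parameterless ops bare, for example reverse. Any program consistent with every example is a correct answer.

filter_lt(-6) | sort_desc | drop(1) | reverse | count_even

Check, running the answer program on each example:
  [16, 26, 43] -> [] -> [] -> [] -> [] -> 0
  [-5, -33, 28, 0, -10, -36, -44, 23, 43, -14] -> [-33, -10, -36, -44, -14] -> [-10, -14, -33, -36, -44] -> [-14, -33, -36, -44] -> [-44, -36, -33, -14] -> 3
  [41, -6, 11, 16, 44] -> [] -> [] -> [] -> [] -> 0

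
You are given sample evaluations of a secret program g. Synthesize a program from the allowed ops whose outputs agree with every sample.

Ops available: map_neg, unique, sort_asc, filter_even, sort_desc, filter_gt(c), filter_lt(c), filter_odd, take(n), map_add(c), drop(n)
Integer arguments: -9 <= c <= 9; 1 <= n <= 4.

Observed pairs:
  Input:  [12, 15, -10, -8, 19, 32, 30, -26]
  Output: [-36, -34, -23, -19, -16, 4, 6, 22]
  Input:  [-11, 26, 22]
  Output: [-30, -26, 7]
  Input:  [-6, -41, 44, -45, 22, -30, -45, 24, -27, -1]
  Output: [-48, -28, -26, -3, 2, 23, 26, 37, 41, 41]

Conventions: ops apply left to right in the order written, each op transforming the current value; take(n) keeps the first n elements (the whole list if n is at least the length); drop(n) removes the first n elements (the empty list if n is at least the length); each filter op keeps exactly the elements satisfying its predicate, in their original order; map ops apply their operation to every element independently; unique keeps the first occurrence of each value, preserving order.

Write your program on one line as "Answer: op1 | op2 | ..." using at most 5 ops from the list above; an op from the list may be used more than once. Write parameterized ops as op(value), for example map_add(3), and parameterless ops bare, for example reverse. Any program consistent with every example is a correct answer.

map_add(6) | map_neg | map_add(2) | sort_asc

Check, running the answer program on each example:
  [12, 15, -10, -8, 19, 32, 30, -26] -> [18, 21, -4, -2, 25, 38, 36, -20] -> [-18, -21, 4, 2, -25, -38, -36, 20] -> [-16, -19, 6, 4, -23, -36, -34, 22] -> [-36, -34, -23, -19, -16, 4, 6, 22]
  [-11, 26, 22] -> [-5, 32, 28] -> [5, -32, -28] -> [7, -30, -26] -> [-30, -26, 7]
  [-6, -41, 44, -45, 22, -30, -45, 24, -27, -1] -> [0, -35, 50, -39, 28, -24, -39, 30, -21, 5] -> [0, 35, -50, 39, -28, 24, 39, -30, 21, -5] -> [2, 37, -48, 41, -26, 26, 41, -28, 23, -3] -> [-48, -28, -26, -3, 2, 23, 26, 37, 41, 41]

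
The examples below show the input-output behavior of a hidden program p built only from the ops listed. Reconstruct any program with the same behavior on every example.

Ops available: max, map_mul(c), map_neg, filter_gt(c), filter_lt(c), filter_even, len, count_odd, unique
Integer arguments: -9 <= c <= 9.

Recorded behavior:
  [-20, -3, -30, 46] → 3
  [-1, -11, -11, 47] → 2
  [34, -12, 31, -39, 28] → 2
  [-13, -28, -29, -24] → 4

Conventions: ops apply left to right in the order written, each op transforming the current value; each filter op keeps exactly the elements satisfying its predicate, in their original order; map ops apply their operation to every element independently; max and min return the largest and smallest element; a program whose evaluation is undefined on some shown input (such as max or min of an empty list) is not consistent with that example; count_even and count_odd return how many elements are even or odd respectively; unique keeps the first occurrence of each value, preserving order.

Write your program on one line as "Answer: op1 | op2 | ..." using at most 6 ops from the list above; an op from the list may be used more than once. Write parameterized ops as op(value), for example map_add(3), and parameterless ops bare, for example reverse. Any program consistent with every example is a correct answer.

map_neg | filter_gt(-6) | unique | map_neg | len

Check, running the answer program on each example:
  [-20, -3, -30, 46] -> [20, 3, 30, -46] -> [20, 3, 30] -> [20, 3, 30] -> [-20, -3, -30] -> 3
  [-1, -11, -11, 47] -> [1, 11, 11, -47] -> [1, 11, 11] -> [1, 11] -> [-1, -11] -> 2
  [34, -12, 31, -39, 28] -> [-34, 12, -31, 39, -28] -> [12, 39] -> [12, 39] -> [-12, -39] -> 2
  [-13, -28, -29, -24] -> [13, 28, 29, 24] -> [13, 28, 29, 24] -> [13, 28, 29, 24] -> [-13, -28, -29, -24] -> 4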